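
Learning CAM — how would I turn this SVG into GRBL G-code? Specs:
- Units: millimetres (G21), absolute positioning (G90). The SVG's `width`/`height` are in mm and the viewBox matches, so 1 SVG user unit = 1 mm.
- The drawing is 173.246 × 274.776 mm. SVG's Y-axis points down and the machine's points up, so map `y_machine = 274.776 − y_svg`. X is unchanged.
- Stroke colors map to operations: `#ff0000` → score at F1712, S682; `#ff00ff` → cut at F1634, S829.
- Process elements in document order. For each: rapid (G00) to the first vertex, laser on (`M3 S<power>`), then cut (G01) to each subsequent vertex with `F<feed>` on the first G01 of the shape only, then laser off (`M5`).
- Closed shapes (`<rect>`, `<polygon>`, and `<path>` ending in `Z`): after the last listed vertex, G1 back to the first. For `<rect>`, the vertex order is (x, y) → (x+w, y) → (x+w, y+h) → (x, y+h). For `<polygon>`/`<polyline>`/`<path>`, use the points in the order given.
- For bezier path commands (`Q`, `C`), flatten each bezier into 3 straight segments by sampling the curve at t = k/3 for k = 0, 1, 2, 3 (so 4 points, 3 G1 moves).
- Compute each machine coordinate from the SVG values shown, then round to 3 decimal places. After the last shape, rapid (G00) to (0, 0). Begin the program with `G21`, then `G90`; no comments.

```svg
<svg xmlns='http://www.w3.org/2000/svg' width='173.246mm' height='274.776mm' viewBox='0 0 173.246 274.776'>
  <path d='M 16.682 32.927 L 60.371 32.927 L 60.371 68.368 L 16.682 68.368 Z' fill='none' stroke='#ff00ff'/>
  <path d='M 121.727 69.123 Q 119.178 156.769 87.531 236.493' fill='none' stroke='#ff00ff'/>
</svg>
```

Since the viewBox matches the mm dimensions, user units are millimetres directly. The only transform is the Y-flip y_m = 274.776 − y_svg.

Shape 1 is a rectangle drawn with `<path>`. Its stroke #ff00ff means cut at S829, F1634. After flipping Y the toolpath is (16.682,241.849) → (60.371,241.849) → (60.371,206.408) → (16.682,206.408) → (16.682,241.849), returning to the start.

Shape 2 is a quadratic bezier drawn with `<path>`. Its stroke #ff00ff means cut at S829, F1634. After flipping Y the toolpath is (121.727,205.653) → (116.795,148.103) → (105.396,92.313) → (87.531,38.283).

G21
G90
G00 X16.682 Y241.849
M3 S829
G01 X60.371 Y241.849 F1634
G01 X60.371 Y206.408
G01 X16.682 Y206.408
G01 X16.682 Y241.849
M5
G00 X121.727 Y205.653
M3 S829
G01 X116.795 Y148.103 F1634
G01 X105.396 Y92.313
G01 X87.531 Y38.283
M5
G00 X0.000 Y0.000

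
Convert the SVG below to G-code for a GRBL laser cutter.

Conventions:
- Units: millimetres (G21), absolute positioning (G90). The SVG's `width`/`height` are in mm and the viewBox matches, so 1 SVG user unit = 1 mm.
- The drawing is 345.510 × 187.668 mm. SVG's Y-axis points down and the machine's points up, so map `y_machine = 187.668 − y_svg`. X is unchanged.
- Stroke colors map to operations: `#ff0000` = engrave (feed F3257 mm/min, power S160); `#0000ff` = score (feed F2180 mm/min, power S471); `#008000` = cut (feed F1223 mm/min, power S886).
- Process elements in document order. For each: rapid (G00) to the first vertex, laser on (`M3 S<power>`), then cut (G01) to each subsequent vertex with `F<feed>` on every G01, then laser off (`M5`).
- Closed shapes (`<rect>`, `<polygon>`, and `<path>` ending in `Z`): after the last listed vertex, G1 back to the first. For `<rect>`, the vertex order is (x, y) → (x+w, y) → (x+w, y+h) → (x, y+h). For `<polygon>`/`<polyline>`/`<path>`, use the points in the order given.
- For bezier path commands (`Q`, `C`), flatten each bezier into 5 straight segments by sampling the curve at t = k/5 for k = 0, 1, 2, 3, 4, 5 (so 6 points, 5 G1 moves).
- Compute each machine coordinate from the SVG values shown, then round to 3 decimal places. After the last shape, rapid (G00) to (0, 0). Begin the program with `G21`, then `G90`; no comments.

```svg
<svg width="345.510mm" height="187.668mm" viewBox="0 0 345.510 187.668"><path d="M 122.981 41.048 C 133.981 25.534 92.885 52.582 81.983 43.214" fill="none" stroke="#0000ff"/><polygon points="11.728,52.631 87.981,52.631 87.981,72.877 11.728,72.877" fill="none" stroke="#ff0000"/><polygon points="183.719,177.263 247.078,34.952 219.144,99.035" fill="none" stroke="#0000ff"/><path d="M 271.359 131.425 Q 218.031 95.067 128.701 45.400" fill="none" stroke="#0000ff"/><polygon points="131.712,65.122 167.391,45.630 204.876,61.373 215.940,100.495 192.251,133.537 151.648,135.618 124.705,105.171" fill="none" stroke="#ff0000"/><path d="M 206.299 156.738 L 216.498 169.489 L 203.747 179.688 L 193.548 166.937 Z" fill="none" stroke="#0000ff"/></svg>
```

viewBox `0 0 345.510 187.668` with mm width/height → 1 unit = 1 mm. Flip: y_m = 187.668 − y_svg.

**Shape 1** — `<path>` cubic bezier, stroke `#0000ff` → score (S471, F2180). Control points (SVG): P0=(122.981,41.048), P1=(133.981,25.534), P2=(92.885,52.582), P3=(81.983,43.214); sampled at t=k/5. Machine vertices: (122.981,146.620) → (123.988,151.453) → (116.441,149.862) → (104.292,145.637) → (91.489,142.571) → (81.983,144.454). Open path.

**Shape 2** — `<polygon>` rectangle, stroke `#ff0000` → engrave (S160, F3257). Machine vertices: (11.728,135.037) → (87.981,135.037) → (87.981,114.791) → (11.728,114.791) → (11.728,135.037). Closed: final G1 returns to the first vertex.

**Shape 3** — `<polygon>` closed polygon, stroke `#0000ff` → score (S471, F2180). Machine vertices: (183.719,10.405) → (247.078,152.716) → (219.144,88.633) → (183.719,10.405). Closed: final G1 returns to the first vertex.

**Shape 4** — `<path>` quadratic bezier, stroke `#0000ff` → score (S471, F2180). Control points (SVG): P0=(271.359,131.425), P1=(218.031,95.067), P2=(128.701,45.400); sampled at t=k/5. Machine vertices: (271.359,56.243) → (248.588,71.319) → (222.936,87.459) → (194.405,104.664) → (162.993,122.934) → (128.701,142.268). Open path.

**Shape 5** — `<polygon>` regular polygon, stroke `#ff0000` → engrave (S160, F3257). Machine vertices: (131.712,122.546) → (167.391,142.038) → (204.876,126.295) → (215.940,87.173) → (192.251,54.131) → (151.648,52.050) → (124.705,82.497) → (131.712,122.546). Closed: final G1 returns to the first vertex.

**Shape 6** — `<path>` regular polygon, stroke `#0000ff` → score (S471, F2180). Machine vertices: (206.299,30.930) → (216.498,18.179) → (203.747,7.980) → (193.548,20.731) → (206.299,30.930). Closed: final G1 returns to the first vertex.

G21
G90
G00 X122.981 Y146.620
M3 S471
G01 X123.988 Y151.453 F2180
G01 X116.441 Y149.862 F2180
G01 X104.292 Y145.637 F2180
G01 X91.489 Y142.571 F2180
G01 X81.983 Y144.454 F2180
M5
G00 X11.728 Y135.037
M3 S160
G01 X87.981 Y135.037 F3257
G01 X87.981 Y114.791 F3257
G01 X11.728 Y114.791 F3257
G01 X11.728 Y135.037 F3257
M5
G00 X183.719 Y10.405
M3 S471
G01 X247.078 Y152.716 F2180
G01 X219.144 Y88.633 F2180
G01 X183.719 Y10.405 F2180
M5
G00 X271.359 Y56.243
M3 S471
G01 X248.588 Y71.319 F2180
G01 X222.936 Y87.459 F2180
G01 X194.405 Y104.664 F2180
G01 X162.993 Y122.934 F2180
G01 X128.701 Y142.268 F2180
M5
G00 X131.712 Y122.546
M3 S160
G01 X167.391 Y142.038 F3257
G01 X204.876 Y126.295 F3257
G01 X215.940 Y87.173 F3257
G01 X192.251 Y54.131 F3257
G01 X151.648 Y52.050 F3257
G01 X124.705 Y82.497 F3257
G01 X131.712 Y122.546 F3257
M5
G00 X206.299 Y30.930
M3 S471
G01 X216.498 Y18.179 F2180
G01 X203.747 Y7.980 F2180
G01 X193.548 Y20.731 F2180
G01 X206.299 Y30.930 F2180
M5
G00 X0.000 Y0.000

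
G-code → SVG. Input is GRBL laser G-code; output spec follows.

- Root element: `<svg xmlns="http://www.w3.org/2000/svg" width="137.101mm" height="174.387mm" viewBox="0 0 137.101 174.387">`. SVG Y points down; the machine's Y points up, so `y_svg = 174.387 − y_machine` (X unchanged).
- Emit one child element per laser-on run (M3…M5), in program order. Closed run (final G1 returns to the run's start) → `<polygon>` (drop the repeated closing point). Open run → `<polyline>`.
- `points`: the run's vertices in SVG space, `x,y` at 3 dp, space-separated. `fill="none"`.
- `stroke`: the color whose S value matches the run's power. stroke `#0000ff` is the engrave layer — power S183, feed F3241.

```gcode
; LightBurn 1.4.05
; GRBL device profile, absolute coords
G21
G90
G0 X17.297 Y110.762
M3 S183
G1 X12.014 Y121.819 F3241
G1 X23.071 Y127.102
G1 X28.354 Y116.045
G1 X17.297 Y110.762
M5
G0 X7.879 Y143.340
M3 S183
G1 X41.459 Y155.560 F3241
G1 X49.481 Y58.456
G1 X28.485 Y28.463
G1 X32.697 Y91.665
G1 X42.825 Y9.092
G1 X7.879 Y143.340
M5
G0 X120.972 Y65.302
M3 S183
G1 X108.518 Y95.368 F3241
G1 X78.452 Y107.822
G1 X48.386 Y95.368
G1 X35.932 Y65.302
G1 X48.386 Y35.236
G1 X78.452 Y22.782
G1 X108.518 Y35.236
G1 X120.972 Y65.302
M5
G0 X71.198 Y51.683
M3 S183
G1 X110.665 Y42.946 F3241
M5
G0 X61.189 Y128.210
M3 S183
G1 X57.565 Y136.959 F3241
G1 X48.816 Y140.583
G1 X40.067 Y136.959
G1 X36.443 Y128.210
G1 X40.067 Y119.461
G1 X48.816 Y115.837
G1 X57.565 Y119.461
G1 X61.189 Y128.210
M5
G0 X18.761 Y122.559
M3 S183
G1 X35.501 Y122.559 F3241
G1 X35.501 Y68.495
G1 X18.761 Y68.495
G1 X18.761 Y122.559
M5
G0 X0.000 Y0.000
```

<svg xmlns="http://www.w3.org/2000/svg" width="137.101mm" height="174.387mm" viewBox="0 0 137.101 174.387">
  <polygon points="17.297,63.625 12.014,52.568 23.071,47.285 28.354,58.342" fill="none" stroke="#0000ff"/>
  <polygon points="7.879,31.047 41.459,18.827 49.481,115.931 28.485,145.924 32.697,82.722 42.825,165.295" fill="none" stroke="#0000ff"/>
  <polygon points="120.972,109.085 108.518,79.019 78.452,66.565 48.386,79.019 35.932,109.085 48.386,139.151 78.452,151.605 108.518,139.151" fill="none" stroke="#0000ff"/>
  <polyline points="71.198,122.704 110.665,131.441" fill="none" stroke="#0000ff"/>
  <polygon points="61.189,46.177 57.565,37.428 48.816,33.804 40.067,37.428 36.443,46.177 40.067,54.926 48.816,58.550 57.565,54.926" fill="none" stroke="#0000ff"/>
  <polygon points="18.761,51.828 35.501,51.828 35.501,105.892 18.761,105.892" fill="none" stroke="#0000ff"/>
</svg>

Each laser-on run becomes one SVG element. Flip Y back into SVG space with y_svg = 174.387 − y_machine. Every run uses S183, so all elements get stroke `#0000ff` (engrave).

Run 1: The run returns to its start, so emit a `<polygon>` with points (Y-flipped): 17.297,63.625 12.014,52.568 23.071,47.285 28.354,58.342.

Run 2: The run returns to its start, so emit a `<polygon>` with points (Y-flipped): 7.879,31.047 41.459,18.827 49.481,115.931 28.485,145.924 32.697,82.722 42.825,165.295.

Run 3: The run returns to its start, so emit a `<polygon>` with points (Y-flipped): 120.972,109.085 108.518,79.019 78.452,66.565 48.386,79.019 35.932,109.085 48.386,139.151 78.452,151.605 108.518,139.151.

Run 4: The run is open, so emit a `<polyline>` with points (Y-flipped): 71.198,122.704 110.665,131.441.

Run 5: The run returns to its start, so emit a `<polygon>` with points (Y-flipped): 61.189,46.177 57.565,37.428 48.816,33.804 40.067,37.428 36.443,46.177 40.067,54.926 48.816,58.550 57.565,54.926.

Run 6: The run returns to its start, so emit a `<polygon>` with points (Y-flipped): 18.761,51.828 35.501,51.828 35.501,105.892 18.761,105.892.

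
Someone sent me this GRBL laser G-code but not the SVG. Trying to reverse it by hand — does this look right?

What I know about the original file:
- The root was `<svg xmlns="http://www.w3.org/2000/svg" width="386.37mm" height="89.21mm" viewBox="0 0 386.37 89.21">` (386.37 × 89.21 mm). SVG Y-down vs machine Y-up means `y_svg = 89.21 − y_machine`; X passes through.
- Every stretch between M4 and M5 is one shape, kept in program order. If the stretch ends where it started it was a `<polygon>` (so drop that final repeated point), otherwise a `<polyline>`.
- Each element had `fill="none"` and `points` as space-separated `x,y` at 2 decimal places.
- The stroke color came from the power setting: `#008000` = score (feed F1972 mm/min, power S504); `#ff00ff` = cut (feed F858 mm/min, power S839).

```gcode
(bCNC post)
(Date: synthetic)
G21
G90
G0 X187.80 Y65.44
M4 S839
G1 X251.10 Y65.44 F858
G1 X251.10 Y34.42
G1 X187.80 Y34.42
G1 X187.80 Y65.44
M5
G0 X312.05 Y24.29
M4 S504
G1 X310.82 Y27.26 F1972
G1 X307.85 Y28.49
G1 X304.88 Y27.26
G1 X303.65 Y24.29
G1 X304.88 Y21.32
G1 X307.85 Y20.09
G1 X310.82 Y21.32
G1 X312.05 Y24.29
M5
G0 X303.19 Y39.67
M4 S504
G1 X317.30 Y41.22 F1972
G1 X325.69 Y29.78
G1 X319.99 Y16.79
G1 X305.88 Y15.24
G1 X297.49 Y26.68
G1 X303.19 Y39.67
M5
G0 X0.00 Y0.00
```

<svg xmlns="http://www.w3.org/2000/svg" width="386.37mm" height="89.21mm" viewBox="0 0 386.37 89.21">
  <polygon points="187.80,23.77 251.10,23.77 251.10,54.79 187.80,54.79" fill="none" stroke="#ff00ff"/>
  <polygon points="312.05,64.92 310.82,61.95 307.85,60.72 304.88,61.95 303.65,64.92 304.88,67.89 307.85,69.12 310.82,67.89" fill="none" stroke="#008000"/>
  <polygon points="303.19,49.54 317.30,47.99 325.69,59.43 319.99,72.42 305.88,73.97 297.49,62.53" fill="none" stroke="#008000"/>
</svg>

y_svg = 89.21 − y_m.

[1] S839→`#ff00ff` (cut); closed run; points: 187.80,23.77 251.10,23.77 251.10,54.79 187.80,54.79

[2] S504→`#008000` (score); closed run; points: 312.05,64.92 310.82,61.95 307.85,60.72 304.88,61.95 303.65,64.92 304.88,67.89 307.85,69.12 310.82,67.89

[3] S504→`#008000` (score); closed run; points: 303.19,49.54 317.30,47.99 325.69,59.43 319.99,72.42 305.88,73.97 297.49,62.53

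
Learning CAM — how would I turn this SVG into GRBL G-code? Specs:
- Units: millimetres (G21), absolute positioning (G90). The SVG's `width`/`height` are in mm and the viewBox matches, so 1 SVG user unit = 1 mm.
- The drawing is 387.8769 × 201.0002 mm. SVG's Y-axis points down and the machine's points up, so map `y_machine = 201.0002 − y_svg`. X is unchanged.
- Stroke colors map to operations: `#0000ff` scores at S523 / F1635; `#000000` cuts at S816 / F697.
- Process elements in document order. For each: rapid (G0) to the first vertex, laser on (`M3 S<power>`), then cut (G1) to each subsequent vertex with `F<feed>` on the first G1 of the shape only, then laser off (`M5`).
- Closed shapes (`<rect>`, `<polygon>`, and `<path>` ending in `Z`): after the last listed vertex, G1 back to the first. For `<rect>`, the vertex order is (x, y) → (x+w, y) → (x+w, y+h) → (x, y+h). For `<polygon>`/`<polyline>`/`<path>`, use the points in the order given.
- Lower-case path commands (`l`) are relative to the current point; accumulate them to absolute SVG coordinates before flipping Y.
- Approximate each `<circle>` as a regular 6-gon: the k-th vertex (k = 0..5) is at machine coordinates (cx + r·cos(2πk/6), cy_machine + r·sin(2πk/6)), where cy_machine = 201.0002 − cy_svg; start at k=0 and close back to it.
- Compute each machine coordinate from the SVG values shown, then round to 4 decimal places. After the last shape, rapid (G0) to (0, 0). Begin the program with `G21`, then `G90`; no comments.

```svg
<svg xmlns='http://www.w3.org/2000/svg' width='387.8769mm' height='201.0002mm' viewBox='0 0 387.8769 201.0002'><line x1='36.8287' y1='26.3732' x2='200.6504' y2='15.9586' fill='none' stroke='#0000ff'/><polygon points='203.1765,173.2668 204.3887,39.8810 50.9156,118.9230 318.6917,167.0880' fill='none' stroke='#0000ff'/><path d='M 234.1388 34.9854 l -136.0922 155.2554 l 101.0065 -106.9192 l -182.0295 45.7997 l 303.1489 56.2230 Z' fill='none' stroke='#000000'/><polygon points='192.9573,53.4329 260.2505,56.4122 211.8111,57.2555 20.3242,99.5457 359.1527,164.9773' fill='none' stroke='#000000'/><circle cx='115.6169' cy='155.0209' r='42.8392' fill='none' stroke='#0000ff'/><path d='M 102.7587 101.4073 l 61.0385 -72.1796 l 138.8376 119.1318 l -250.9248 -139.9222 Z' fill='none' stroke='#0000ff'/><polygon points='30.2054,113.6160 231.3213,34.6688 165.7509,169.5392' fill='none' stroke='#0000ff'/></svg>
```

viewBox `0 0 387.8769 201.0002` with mm width/height → 1 unit = 1 mm. Flip: y_m = 201.0002 − y_svg.

**Shape 1** — `<line>` line segment, stroke `#0000ff` → score (S523, F1635). Machine vertices: (36.8287,174.6270) → (200.6504,185.0416). Open path.

**Shape 2** — `<polygon>` closed polygon, stroke `#0000ff` → score (S523, F1635). Machine vertices: (203.1765,27.7334) → (204.3887,161.1192) → (50.9156,82.0772) → (318.6917,33.9122) → (203.1765,27.7334). Closed: final G1 returns to the first vertex.

**Shape 3** — `<path>` closed polygon, stroke `#000000` → cut (S816, F697). Machine vertices: (234.1388,166.0148) → (98.0466,10.7594) → (199.0531,117.6786) → (17.0236,71.8789) → (320.1725,15.6559) → (234.1388,166.0148). Closed: final G1 returns to the first vertex.

**Shape 4** — `<polygon>` closed polygon, stroke `#000000` → cut (S816, F697). Machine vertices: (192.9573,147.5673) → (260.2505,144.5880) → (211.8111,143.7447) → (20.3242,101.4545) → (359.1527,36.0229) → (192.9573,147.5673). Closed: final G1 returns to the first vertex.

**Shape 5** — `<circle>` circle, stroke `#0000ff` → score (S523, F1635). Machine vertices: (158.4561,45.9793) → (137.0365,83.0791) → (94.1973,83.0791) → (72.7777,45.9793) → (94.1973,8.8795) → (137.0365,8.8795) → (158.4561,45.9793). Closed: final G1 returns to the first vertex.

**Shape 6** — `<path>` closed polygon, stroke `#0000ff` → score (S523, F1635). Machine vertices: (102.7587,99.5929) → (163.7972,171.7725) → (302.6348,52.6407) → (51.7100,192.5629) → (102.7587,99.5929). Closed: final G1 returns to the first vertex.

**Shape 7** — `<polygon>` closed polygon, stroke `#0000ff` → score (S523, F1635). Machine vertices: (30.2054,87.3842) → (231.3213,166.3314) → (165.7509,31.4610) → (30.2054,87.3842). Closed: final G1 returns to the first vertex.

G21
G90
G0 X36.8287 Y174.6270
M3 S523
G1 X200.6504 Y185.0416 F1635
M5
G0 X203.1765 Y27.7334
M3 S523
G1 X204.3887 Y161.1192 F1635
G1 X50.9156 Y82.0772
G1 X318.6917 Y33.9122
G1 X203.1765 Y27.7334
M5
G0 X234.1388 Y166.0148
M3 S816
G1 X98.0466 Y10.7594 F697
G1 X199.0531 Y117.6786
G1 X17.0236 Y71.8789
G1 X320.1725 Y15.6559
G1 X234.1388 Y166.0148
M5
G0 X192.9573 Y147.5673
M3 S816
G1 X260.2505 Y144.5880 F697
G1 X211.8111 Y143.7447
G1 X20.3242 Y101.4545
G1 X359.1527 Y36.0229
G1 X192.9573 Y147.5673
M5
G0 X158.4561 Y45.9793
M3 S523
G1 X137.0365 Y83.0791 F1635
G1 X94.1973 Y83.0791
G1 X72.7777 Y45.9793
G1 X94.1973 Y8.8795
G1 X137.0365 Y8.8795
G1 X158.4561 Y45.9793
M5
G0 X102.7587 Y99.5929
M3 S523
G1 X163.7972 Y171.7725 F1635
G1 X302.6348 Y52.6407
G1 X51.7100 Y192.5629
G1 X102.7587 Y99.5929
M5
G0 X30.2054 Y87.3842
M3 S523
G1 X231.3213 Y166.3314 F1635
G1 X165.7509 Y31.4610
G1 X30.2054 Y87.3842
M5
G0 X0.0000 Y0.0000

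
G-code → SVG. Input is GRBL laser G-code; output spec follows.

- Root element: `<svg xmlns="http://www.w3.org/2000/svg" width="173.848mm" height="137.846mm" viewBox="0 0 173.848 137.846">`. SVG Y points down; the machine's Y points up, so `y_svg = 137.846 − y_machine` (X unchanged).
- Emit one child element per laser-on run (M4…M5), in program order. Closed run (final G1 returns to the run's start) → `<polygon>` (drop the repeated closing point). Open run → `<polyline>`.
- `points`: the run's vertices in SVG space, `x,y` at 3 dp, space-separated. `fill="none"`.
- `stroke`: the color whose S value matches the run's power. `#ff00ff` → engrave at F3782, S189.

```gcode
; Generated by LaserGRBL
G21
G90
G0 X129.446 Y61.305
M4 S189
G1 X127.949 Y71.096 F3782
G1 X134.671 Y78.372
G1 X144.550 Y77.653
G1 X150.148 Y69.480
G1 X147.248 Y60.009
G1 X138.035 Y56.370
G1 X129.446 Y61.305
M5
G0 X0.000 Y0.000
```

<svg xmlns="http://www.w3.org/2000/svg" width="173.848mm" height="137.846mm" viewBox="0 0 173.848 137.846">
  <polygon points="129.446,76.541 127.949,66.750 134.671,59.474 144.550,60.193 150.148,68.366 147.248,77.837 138.035,81.476" fill="none" stroke="#ff00ff"/>
</svg>

Each laser-on run becomes one SVG element. Flip Y back into SVG space with y_svg = 137.846 − y_machine. Every run uses S189, so all elements get stroke `#ff00ff` (engrave).

Run 1: The run returns to its start, so emit a `<polygon>` with points (Y-flipped): 129.446,76.541 127.949,66.750 134.671,59.474 144.550,60.193 150.148,68.366 147.248,77.837 138.035,81.476.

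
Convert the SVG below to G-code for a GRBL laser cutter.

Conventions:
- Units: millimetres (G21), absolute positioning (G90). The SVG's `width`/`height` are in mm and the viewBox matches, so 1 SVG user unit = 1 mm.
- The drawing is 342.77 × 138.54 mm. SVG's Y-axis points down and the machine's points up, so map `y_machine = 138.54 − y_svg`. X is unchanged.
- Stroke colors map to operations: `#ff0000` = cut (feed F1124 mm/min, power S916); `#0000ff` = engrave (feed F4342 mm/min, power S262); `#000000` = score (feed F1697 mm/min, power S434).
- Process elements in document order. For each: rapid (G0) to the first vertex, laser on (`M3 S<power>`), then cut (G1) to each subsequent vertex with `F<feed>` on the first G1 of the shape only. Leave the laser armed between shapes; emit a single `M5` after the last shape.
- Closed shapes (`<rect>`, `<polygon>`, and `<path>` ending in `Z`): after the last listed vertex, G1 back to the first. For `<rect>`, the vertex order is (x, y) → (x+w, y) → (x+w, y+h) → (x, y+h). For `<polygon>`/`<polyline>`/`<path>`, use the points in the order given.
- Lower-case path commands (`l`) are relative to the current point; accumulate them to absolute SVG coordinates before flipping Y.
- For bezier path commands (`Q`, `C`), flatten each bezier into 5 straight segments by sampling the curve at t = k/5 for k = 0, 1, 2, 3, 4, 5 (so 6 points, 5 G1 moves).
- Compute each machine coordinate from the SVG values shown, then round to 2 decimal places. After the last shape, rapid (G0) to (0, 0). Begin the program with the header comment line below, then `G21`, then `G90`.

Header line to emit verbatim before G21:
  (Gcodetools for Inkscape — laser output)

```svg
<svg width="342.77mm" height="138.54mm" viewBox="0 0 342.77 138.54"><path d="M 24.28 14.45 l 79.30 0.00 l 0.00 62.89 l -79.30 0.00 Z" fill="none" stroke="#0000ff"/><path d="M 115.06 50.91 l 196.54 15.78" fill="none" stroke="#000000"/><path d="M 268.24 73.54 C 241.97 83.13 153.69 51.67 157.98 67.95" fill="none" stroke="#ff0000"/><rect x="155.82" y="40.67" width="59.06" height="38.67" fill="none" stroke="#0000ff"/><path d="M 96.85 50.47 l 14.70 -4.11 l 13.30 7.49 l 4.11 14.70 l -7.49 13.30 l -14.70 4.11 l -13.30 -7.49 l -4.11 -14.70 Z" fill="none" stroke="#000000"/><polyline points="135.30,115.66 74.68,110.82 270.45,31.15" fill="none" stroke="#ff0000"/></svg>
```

Since the viewBox matches the mm dimensions, user units are millimetres directly. The only transform is the Y-flip y_m = 138.54 − y_svg.

Shape 1 is a rectangle drawn with `<path>`. Its stroke #0000ff means engrave at S262, F4342. After flipping Y the toolpath is (24.28,124.09) → (103.58,124.09) → (103.58,61.20) → (24.28,61.20) → (24.28,124.09), returning to the start.

Shape 2 is a line segment drawn with `<path>`. Its stroke #000000 means score at S434, F1697. After flipping Y the toolpath is (115.06,87.63) → (311.60,71.85).

Shape 3 is a cubic bezier drawn with `<path>`. Its stroke #ff0000 means cut at S916, F1124. After flipping Y the toolpath is (268.24,65.00) → (246.27,63.46) → (216.84,67.51) → (187.37,72.89) → (165.28,75.34) → (157.98,70.59).

Shape 4 is a rectangle drawn with `<rect>`. Its stroke #0000ff means engrave at S262, F4342. After flipping Y the toolpath is (155.82,97.87) → (214.88,97.87) → (214.88,59.20) → (155.82,59.20) → (155.82,97.87), returning to the start.

Shape 5 is a regular polygon drawn with `<path>`. Its stroke #000000 means score at S434, F1697. After flipping Y the toolpath is (96.85,88.07) → (111.55,92.18) → (124.85,84.69) → (128.96,69.99) → (121.47,56.69) → (106.77,52.58) → (93.47,60.07) → (89.36,74.77) → (96.85,88.07), returning to the start.

Shape 6 is a open polyline drawn with `<polyline>`. Its stroke #ff0000 means cut at S916, F1124. After flipping Y the toolpath is (135.30,22.88) → (74.68,27.72) → (270.45,107.39).

(Gcodetools for Inkscape — laser output)
G21
G90
G0 X24.28 Y124.09
M3 S262
G1 X103.58 Y124.09 F4342
G1 X103.58 Y61.20
G1 X24.28 Y61.20
G1 X24.28 Y124.09
G0 X115.06 Y87.63
M3 S434
G1 X311.60 Y71.85 F1697
G0 X268.24 Y65.00
M3 S916
G1 X246.27 Y63.46 F1124
G1 X216.84 Y67.51
G1 X187.37 Y72.89
G1 X165.28 Y75.34
G1 X157.98 Y70.59
G0 X155.82 Y97.87
M3 S262
G1 X214.88 Y97.87 F4342
G1 X214.88 Y59.20
G1 X155.82 Y59.20
G1 X155.82 Y97.87
G0 X96.85 Y88.07
M3 S434
G1 X111.55 Y92.18 F1697
G1 X124.85 Y84.69
G1 X128.96 Y69.99
G1 X121.47 Y56.69
G1 X106.77 Y52.58
G1 X93.47 Y60.07
G1 X89.36 Y74.77
G1 X96.85 Y88.07
G0 X135.30 Y22.88
M3 S916
G1 X74.68 Y27.72 F1124
G1 X270.45 Y107.39
M5
G0 X0.00 Y0.00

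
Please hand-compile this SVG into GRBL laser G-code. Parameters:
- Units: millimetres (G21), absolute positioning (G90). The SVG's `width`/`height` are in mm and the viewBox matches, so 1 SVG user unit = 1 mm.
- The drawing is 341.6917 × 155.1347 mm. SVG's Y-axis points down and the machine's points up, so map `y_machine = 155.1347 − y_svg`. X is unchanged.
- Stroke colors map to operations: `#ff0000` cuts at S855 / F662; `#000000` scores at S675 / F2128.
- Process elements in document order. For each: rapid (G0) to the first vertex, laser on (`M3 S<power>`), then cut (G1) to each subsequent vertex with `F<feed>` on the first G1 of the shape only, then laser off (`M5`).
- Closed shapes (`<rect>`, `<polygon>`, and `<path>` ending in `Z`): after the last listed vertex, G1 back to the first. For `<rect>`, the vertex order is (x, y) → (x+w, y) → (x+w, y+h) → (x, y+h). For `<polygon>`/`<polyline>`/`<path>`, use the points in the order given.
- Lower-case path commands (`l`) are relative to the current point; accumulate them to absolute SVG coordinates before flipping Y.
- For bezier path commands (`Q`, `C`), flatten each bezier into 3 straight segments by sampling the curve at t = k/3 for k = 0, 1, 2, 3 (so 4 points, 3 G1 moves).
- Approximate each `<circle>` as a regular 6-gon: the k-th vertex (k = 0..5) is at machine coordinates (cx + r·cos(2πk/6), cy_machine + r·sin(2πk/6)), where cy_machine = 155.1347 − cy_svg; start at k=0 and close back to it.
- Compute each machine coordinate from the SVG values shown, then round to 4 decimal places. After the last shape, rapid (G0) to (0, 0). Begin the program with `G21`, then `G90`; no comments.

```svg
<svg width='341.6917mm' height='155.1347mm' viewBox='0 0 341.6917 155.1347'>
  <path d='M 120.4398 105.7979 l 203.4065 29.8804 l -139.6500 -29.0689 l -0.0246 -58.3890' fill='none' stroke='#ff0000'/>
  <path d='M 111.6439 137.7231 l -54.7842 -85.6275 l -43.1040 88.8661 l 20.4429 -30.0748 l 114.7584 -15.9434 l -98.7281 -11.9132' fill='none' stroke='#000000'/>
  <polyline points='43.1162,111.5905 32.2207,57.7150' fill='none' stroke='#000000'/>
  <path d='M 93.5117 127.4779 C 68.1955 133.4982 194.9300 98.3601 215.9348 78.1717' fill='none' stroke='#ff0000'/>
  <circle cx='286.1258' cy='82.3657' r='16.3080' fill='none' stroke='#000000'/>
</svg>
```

G21
G90
G0 X120.4398 Y49.3368
M3 S855
G1 X323.8463 Y19.4564 F662
G1 X184.1963 Y48.5253
G1 X184.1717 Y106.9143
M5
G0 X111.6439 Y17.4116
M3 S675
G1 X56.8597 Y103.0391 F2128
G1 X13.7557 Y14.1730
G1 X34.1986 Y44.2478
G1 X148.9570 Y60.1912
G1 X50.2289 Y72.1044
M5
G0 X43.1162 Y43.5442
M3 S675
G1 X32.2207 Y97.4197 F2128
M5
G0 X93.5117 Y27.6568
M3 S855
G1 X109.3316 Y33.2779 F662
G1 X169.2342 Y53.8694
G1 X215.9348 Y76.9630
M5
G0 X302.4338 Y72.7690
M3 S675
G1 X294.2798 Y86.8921 F2128
G1 X277.9718 Y86.8921
G1 X269.8178 Y72.7690
G1 X277.9718 Y58.6459
G1 X294.2798 Y58.6459
G1 X302.4338 Y72.7690
M5
G0 X0.0000 Y0.0000

viewBox `0 0 341.6917 155.1347` with mm width/height → 1 unit = 1 mm. Flip: y_m = 155.1347 − y_svg.

**Shape 1** — `<path>` open polyline, stroke `#ff0000` → cut (S855, F662). Machine vertices: (120.4398,49.3368) → (323.8463,19.4564) → (184.1963,48.5253) → (184.1717,106.9143). Open path.

**Shape 2** — `<path>` open polyline, stroke `#000000` → score (S675, F2128). Machine vertices: (111.6439,17.4116) → (56.8597,103.0391) → (13.7557,14.1730) → (34.1986,44.2478) → (148.9570,60.1912) → (50.2289,72.1044). Open path.

**Shape 3** — `<polyline>` line segment, stroke `#000000` → score (S675, F2128). Machine vertices: (43.1162,43.5442) → (32.2207,97.4197). Open path.

**Shape 4** — `<path>` cubic bezier, stroke `#ff0000` → cut (S855, F662). Control points (SVG): P0=(93.5117,127.4779), P1=(68.1955,133.4982), P2=(194.9300,98.3601), P3=(215.9348,78.1717); sampled at t=k/3. Machine vertices: (93.5117,27.6568) → (109.3316,33.2779) → (169.2342,53.8694) → (215.9348,76.9630). Open path.

**Shape 5** — `<circle>` circle, stroke `#000000` → score (S675, F2128). Machine vertices: (302.4338,72.7690) → (294.2798,86.8921) → (277.9718,86.8921) → (269.8178,72.7690) → (277.9718,58.6459) → (294.2798,58.6459) → (302.4338,72.7690). Closed: final G1 returns to the first vertex.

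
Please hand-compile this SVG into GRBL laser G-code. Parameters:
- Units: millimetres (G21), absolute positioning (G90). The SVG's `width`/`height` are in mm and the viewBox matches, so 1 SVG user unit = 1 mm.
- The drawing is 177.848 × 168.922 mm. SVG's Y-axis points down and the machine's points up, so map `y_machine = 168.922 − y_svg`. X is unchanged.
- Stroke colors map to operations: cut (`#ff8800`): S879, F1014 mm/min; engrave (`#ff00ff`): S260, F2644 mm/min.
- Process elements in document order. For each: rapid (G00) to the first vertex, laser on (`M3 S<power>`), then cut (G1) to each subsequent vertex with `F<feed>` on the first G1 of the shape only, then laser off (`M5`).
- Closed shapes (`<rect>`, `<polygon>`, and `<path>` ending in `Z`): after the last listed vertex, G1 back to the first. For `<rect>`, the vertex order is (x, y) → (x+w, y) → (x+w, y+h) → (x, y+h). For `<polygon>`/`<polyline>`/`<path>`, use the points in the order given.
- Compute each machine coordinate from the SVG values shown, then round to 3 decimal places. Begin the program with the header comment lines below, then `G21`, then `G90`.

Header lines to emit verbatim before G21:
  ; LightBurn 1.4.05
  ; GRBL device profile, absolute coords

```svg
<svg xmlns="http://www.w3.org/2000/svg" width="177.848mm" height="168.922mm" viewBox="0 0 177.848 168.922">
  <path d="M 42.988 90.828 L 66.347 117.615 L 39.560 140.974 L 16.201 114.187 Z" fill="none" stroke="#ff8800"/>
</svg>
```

; LightBurn 1.4.05
; GRBL device profile, absolute coords
G21
G90
G00 X42.988 Y78.094
M3 S879
G1 X66.347 Y51.307 F1014
G1 X39.560 Y27.948
G1 X16.201 Y54.735
G1 X42.988 Y78.094
M5

1 u = 1 mm; y_m = 168.922 − y.

[1] `<path>` regular polygon, #ff8800→cut S879 F1014: (42.988,78.094) → (66.347,51.307) → (39.560,27.948) → (16.201,54.735) → (42.988,78.094) (closed)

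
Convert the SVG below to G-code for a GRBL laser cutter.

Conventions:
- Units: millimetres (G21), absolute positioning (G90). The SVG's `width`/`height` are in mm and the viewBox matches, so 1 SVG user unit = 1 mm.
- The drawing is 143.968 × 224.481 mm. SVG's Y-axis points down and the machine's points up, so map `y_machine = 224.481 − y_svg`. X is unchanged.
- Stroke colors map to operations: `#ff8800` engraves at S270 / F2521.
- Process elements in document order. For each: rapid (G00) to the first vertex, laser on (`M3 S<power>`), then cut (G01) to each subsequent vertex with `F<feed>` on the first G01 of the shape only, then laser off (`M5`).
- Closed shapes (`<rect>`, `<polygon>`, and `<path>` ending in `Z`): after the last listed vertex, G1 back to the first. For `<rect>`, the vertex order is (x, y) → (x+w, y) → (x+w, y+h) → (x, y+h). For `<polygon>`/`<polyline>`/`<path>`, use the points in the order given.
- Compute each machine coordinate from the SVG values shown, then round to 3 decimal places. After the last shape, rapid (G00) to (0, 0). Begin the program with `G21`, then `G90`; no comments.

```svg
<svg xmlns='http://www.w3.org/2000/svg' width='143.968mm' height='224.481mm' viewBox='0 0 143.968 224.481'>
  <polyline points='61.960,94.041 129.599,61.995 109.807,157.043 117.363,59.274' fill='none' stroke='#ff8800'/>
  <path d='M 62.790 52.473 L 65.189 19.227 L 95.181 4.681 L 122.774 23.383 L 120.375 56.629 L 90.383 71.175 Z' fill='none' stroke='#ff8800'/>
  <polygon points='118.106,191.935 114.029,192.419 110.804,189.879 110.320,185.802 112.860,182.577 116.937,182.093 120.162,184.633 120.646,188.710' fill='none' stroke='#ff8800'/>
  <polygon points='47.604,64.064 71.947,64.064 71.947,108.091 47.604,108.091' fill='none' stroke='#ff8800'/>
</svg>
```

G21
G90
G00 X61.960 Y130.440
M3 S270
G01 X129.599 Y162.486 F2521
G01 X109.807 Y67.438
G01 X117.363 Y165.207
M5
G00 X62.790 Y172.008
M3 S270
G01 X65.189 Y205.254 F2521
G01 X95.181 Y219.800
G01 X122.774 Y201.098
G01 X120.375 Y167.852
G01 X90.383 Y153.306
G01 X62.790 Y172.008
M5
G00 X118.106 Y32.546
M3 S270
G01 X114.029 Y32.062 F2521
G01 X110.804 Y34.602
G01 X110.320 Y38.679
G01 X112.860 Y41.904
G01 X116.937 Y42.388
G01 X120.162 Y39.848
G01 X120.646 Y35.771
G01 X118.106 Y32.546
M5
G00 X47.604 Y160.417
M3 S270
G01 X71.947 Y160.417 F2521
G01 X71.947 Y116.390
G01 X47.604 Y116.390
G01 X47.604 Y160.417
M5
G00 X0.000 Y0.000

Since the viewBox matches the mm dimensions, user units are millimetres directly. The only transform is the Y-flip y_m = 224.481 − y_svg.

Shape 1 is a open polyline drawn with `<polyline>`. Its stroke #ff8800 means engrave at S270, F2521. After flipping Y the toolpath is (61.960,130.440) → (129.599,162.486) → (109.807,67.438) → (117.363,165.207).

Shape 2 is a regular polygon drawn with `<path>`. Its stroke #ff8800 means engrave at S270, F2521. After flipping Y the toolpath is (62.790,172.008) → (65.189,205.254) → (95.181,219.800) → (122.774,201.098) → (120.375,167.852) → (90.383,153.306) → (62.790,172.008), returning to the start.

Shape 3 is a regular polygon drawn with `<polygon>`. Its stroke #ff8800 means engrave at S270, F2521. After flipping Y the toolpath is (118.106,32.546) → (114.029,32.062) → (110.804,34.602) → (110.320,38.679) → (112.860,41.904) → (116.937,42.388) → (120.162,39.848) → (120.646,35.771) → (118.106,32.546), returning to the start.

Shape 4 is a rectangle drawn with `<polygon>`. Its stroke #ff8800 means engrave at S270, F2521. After flipping Y the toolpath is (47.604,160.417) → (71.947,160.417) → (71.947,116.390) → (47.604,116.390) → (47.604,160.417), returning to the start.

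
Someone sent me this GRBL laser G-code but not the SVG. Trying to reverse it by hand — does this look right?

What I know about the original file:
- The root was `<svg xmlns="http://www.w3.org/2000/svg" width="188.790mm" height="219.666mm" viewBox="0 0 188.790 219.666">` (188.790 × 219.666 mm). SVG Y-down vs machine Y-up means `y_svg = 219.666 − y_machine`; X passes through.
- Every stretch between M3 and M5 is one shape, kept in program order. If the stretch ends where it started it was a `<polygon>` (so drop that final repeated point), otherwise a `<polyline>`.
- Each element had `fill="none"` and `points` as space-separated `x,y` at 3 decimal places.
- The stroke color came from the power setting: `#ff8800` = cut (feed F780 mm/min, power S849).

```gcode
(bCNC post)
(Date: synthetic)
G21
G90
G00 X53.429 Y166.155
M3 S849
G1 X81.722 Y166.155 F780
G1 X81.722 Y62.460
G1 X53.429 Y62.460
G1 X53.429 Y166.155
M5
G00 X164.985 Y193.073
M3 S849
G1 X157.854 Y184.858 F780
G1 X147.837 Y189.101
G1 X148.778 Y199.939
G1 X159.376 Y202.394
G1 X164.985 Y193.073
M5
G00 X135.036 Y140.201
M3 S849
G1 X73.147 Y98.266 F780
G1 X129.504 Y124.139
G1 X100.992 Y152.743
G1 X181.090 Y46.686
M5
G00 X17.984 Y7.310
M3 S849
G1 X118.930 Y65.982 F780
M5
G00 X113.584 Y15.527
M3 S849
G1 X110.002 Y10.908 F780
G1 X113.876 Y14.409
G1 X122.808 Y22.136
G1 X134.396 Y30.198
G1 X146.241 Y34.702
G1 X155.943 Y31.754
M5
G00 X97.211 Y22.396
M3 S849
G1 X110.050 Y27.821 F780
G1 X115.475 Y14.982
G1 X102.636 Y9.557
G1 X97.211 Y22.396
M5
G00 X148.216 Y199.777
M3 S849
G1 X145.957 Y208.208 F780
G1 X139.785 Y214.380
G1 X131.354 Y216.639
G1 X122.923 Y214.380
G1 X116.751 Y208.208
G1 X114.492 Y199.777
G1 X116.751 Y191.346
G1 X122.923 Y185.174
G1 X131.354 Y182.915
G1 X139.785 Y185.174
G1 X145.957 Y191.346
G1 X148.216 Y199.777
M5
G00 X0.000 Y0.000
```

y_svg = 219.666 − y_m. Every run uses S849, so all elements get stroke `#ff8800` (cut).

[1] closed run; points: 53.429,53.511 81.722,53.511 81.722,157.206 53.429,157.206

[2] closed run; points: 164.985,26.593 157.854,34.808 147.837,30.565 148.778,19.727 159.376,17.272

[3] open run; points: 135.036,79.465 73.147,121.400 129.504,95.527 100.992,66.923 181.090,172.980

[4] open run; points: 17.984,212.356 118.930,153.684

[5] open run; points: 113.584,204.139 110.002,208.758 113.876,205.257 122.808,197.530 134.396,189.468 146.241,184.964 155.943,187.912

[6] closed run; points: 97.211,197.270 110.050,191.845 115.475,204.684 102.636,210.109

[7] closed run; points: 148.216,19.889 145.957,11.458 139.785,5.286 131.354,3.027 122.923,5.286 116.751,11.458 114.492,19.889 116.751,28.320 122.923,34.492 131.354,36.751 139.785,34.492 145.957,28.320

<svg xmlns="http://www.w3.org/2000/svg" width="188.790mm" height="219.666mm" viewBox="0 0 188.790 219.666">
  <polygon points="53.429,53.511 81.722,53.511 81.722,157.206 53.429,157.206" fill="none" stroke="#ff8800"/>
  <polygon points="164.985,26.593 157.854,34.808 147.837,30.565 148.778,19.727 159.376,17.272" fill="none" stroke="#ff8800"/>
  <polyline points="135.036,79.465 73.147,121.400 129.504,95.527 100.992,66.923 181.090,172.980" fill="none" stroke="#ff8800"/>
  <polyline points="17.984,212.356 118.930,153.684" fill="none" stroke="#ff8800"/>
  <polyline points="113.584,204.139 110.002,208.758 113.876,205.257 122.808,197.530 134.396,189.468 146.241,184.964 155.943,187.912" fill="none" stroke="#ff8800"/>
  <polygon points="97.211,197.270 110.050,191.845 115.475,204.684 102.636,210.109" fill="none" stroke="#ff8800"/>
  <polygon points="148.216,19.889 145.957,11.458 139.785,5.286 131.354,3.027 122.923,5.286 116.751,11.458 114.492,19.889 116.751,28.320 122.923,34.492 131.354,36.751 139.785,34.492 145.957,28.320" fill="none" stroke="#ff8800"/>
</svg>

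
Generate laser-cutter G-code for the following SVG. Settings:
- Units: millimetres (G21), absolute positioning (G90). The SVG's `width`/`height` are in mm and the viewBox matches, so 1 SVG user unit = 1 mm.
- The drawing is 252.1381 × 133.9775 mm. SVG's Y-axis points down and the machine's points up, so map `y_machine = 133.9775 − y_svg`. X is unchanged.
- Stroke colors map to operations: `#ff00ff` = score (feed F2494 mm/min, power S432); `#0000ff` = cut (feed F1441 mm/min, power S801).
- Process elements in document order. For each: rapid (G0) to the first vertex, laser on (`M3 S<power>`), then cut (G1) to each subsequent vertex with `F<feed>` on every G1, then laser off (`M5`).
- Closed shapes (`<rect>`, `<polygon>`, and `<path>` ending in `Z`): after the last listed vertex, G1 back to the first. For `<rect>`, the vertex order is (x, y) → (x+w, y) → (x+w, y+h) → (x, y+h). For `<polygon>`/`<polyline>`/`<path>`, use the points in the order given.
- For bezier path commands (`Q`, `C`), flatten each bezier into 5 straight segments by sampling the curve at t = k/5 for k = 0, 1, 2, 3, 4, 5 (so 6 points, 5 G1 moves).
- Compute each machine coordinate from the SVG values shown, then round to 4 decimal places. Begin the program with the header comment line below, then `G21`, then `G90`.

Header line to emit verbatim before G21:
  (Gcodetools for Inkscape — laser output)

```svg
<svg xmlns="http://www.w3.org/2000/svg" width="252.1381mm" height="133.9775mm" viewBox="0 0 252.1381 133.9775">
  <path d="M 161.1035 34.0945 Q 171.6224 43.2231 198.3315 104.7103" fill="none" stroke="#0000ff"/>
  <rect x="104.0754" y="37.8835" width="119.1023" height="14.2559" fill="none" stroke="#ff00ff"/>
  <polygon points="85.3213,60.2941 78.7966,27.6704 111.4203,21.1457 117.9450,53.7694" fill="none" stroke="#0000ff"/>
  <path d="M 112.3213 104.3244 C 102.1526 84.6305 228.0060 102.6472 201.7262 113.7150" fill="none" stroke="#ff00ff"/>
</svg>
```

Since the viewBox matches the mm dimensions, user units are millimetres directly. The only transform is the Y-flip y_m = 133.9775 − y_svg.

Shape 1 is a quadratic bezier drawn with `<path>`. Its stroke #0000ff means cut at S801, F1441. After flipping Y the toolpath is (161.1035,99.8830) → (165.9587,94.1372) → (172.1091,84.2027) → (179.5547,70.0796) → (188.2955,51.7677) → (198.3315,29.2672).

Shape 2 is a rectangle drawn with `<rect>`. Its stroke #ff00ff means score at S432, F2494. After flipping Y the toolpath is (104.0754,96.0940) → (223.1777,96.0940) → (223.1777,81.8381) → (104.0754,81.8381) → (104.0754,96.0940), returning to the start.

Shape 3 is a regular polygon drawn with `<polygon>`. Its stroke #0000ff means cut at S801, F1441. After flipping Y the toolpath is (85.3213,73.6834) → (78.7966,106.3071) → (111.4203,112.8318) → (117.9450,80.2081) → (85.3213,73.6834), returning to the start.

Shape 4 is a cubic bezier drawn with `<path>`. Its stroke #ff00ff means score at S432, F2494. After flipping Y the toolpath is (112.3213,29.6531) → (120.2375,37.3014) → (146.9675,38.0429) → (178.6800,34.0211) → (201.5433,27.3798) → (201.7262,20.2625).

(Gcodetools for Inkscape — laser output)
G21
G90
G0 X161.1035 Y99.8830
M3 S801
G1 X165.9587 Y94.1372 F1441
G1 X172.1091 Y84.2027 F1441
G1 X179.5547 Y70.0796 F1441
G1 X188.2955 Y51.7677 F1441
G1 X198.3315 Y29.2672 F1441
M5
G0 X104.0754 Y96.0940
M3 S432
G1 X223.1777 Y96.0940 F2494
G1 X223.1777 Y81.8381 F2494
G1 X104.0754 Y81.8381 F2494
G1 X104.0754 Y96.0940 F2494
M5
G0 X85.3213 Y73.6834
M3 S801
G1 X78.7966 Y106.3071 F1441
G1 X111.4203 Y112.8318 F1441
G1 X117.9450 Y80.2081 F1441
G1 X85.3213 Y73.6834 F1441
M5
G0 X112.3213 Y29.6531
M3 S432
G1 X120.2375 Y37.3014 F2494
G1 X146.9675 Y38.0429 F2494
G1 X178.6800 Y34.0211 F2494
G1 X201.5433 Y27.3798 F2494
G1 X201.7262 Y20.2625 F2494
M5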